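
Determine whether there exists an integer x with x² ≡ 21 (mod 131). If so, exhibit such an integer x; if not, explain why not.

x = 105

Take x = 105. Then 105² = 11025 = 84·131 + 21, so 105² ≡ 21 (mod 131).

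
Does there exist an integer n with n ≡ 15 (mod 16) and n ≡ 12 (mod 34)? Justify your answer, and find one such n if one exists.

No such integer exists.

Both moduli are multiples of 2 = gcd(16, 34), so any solution would satisfy n ≡ 15 and n ≡ 12 modulo 2 simultaneously.
But 15 mod 2 = 1 while 12 mod 2 = 0, a contradiction.
So no integer satisfies both congruences.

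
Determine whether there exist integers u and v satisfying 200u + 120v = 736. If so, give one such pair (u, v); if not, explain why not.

Both 200 and 120 are divisible by gcd(200, 120) = 40, hence so is any combination 200u + 120v.
However 736 leaves remainder 16 on division by 40.
Hence no integers u, v satisfy the equation.

No such integers exist.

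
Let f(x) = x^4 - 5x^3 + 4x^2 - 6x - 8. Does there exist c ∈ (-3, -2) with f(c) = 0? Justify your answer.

No such root exists.

The endpoint values f(-3) = 262 and f(-2) = 76 are both positive. Claim: f(x) > 0 for every x in (-3, -2).
Substitute x = -2 − u, where 0 < u < 1 on the interval. Expanding, f(-2 − u) = u^4 + 13u^3 + 58u^2 + 114u + 76.
The nonzero coefficients here are all positive, so for u > 0 every term is positive (or zero), and the constant term 76 is strictly positive.
Therefore f(x) > 0 throughout (-3, -2), and f has no zero there.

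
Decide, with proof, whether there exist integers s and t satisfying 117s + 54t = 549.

s = 1, t = 8

Since gcd(117, 54) = 9 and 549 = 9·61, Bézout's identity guarantees a solution.
Dividing through by 9 reduces the equation to 13s + 6t = 61.
Run the Euclidean algorithm on 13 and 6: 13 = 2·6 + 1, 6 = 6·1 + 0.
Unwinding: 1 = 13 − 2·6, i.e. 13·1 + 6·(-2) = 1.
Times 61: 13·61 + 6·(-122) = 61, so (61, -122) solves it.
Subtracting 10·6 from s and adding 10·13 to t gives the tidier solution (1, 8).
Indeed 117·1 + 54·8 = 117 + 432 = 549.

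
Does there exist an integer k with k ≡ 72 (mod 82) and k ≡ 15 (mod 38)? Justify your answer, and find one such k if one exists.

No, no such integer exists.

Reduce both congruences modulo 2, which divides 82 and 38: they say k ≡ 72 (mod 2) and k ≡ 15 (mod 2).
These are incompatible: 72 − 15 = 57 is not divisible by 2.
Therefore no such k exists.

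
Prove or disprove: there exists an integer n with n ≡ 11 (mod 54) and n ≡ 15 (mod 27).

Both moduli are multiples of 27 = gcd(54, 27), so any solution would satisfy n ≡ 11 and n ≡ 15 modulo 27 simultaneously.
These are incompatible: 11 − 15 = -4 is not divisible by 27.
So no integer satisfies both congruences.

No, no such integer exists.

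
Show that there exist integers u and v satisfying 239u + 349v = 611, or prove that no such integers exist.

u = 23, v = -14

239 and 349 are coprime, so 239u + 349v ranges over all of ℤ.
Dividing repeatedly: 349 = 1·239 + 110, 239 = 2·110 + 19, 110 = 5·19 + 15, 19 = 1·15 + 4, 15 = 3·4 + 3, 4 = 1·3 + 1, 3 = 3·1 + 0.
Working back up the chain: 1 = 4 − 1·3 = 4 − (15 − 3·4) = −15 + 4·4 = −15 + 4·(19 − 1·15) = 4·19 − 5·15 = 4·19 − 5·(110 − 5·19) = −5·110 + 29·19 = −5·110 + 29·(239 − 2·110) = 29·239 − 63·110 = 29·239 − 63·(349 − 1·239) = −63·349 + 92·239. So 239·92 + 349·(-63) = 1.
Scaling by 611 gives the particular solution (u, v) = (56212, -38493).
Shifting by a multiple of (349, −239) keeps it a solution: u = 56212 − 161·349 = 23, v = -38493 + 161·239 = -14.
Indeed 239·23 + 349·(-14) = 5497 − 4886 = 611.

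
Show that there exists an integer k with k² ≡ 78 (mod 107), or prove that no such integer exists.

107 is prime, so by Euler's criterion 78 is a square mod 107 iff 78^((107−1)/2) = 78^53 ≡ 1 (mod 107).
Repeated squaring mod 107: 78^2 = 6084 ≡ 92; 78^4 ≡ 92² = 8464 ≡ 11; 78^8 ≡ 11² = 121 ≡ 14; 78^16 ≡ 14² = 196 ≡ 89; 78^32 ≡ 89² = 7921 ≡ 3.
Since 53 = 32 + 16 + 4 + 1, 78^53 ≡ 3 · 89 · 11 · 78; multiplying out mod 107: 3·89 = 267 ≡ 53, then 53·11 = 583 ≡ 48, then 48·78 = 3744 ≡ 106. Thus 78^53 ≡ 106 ≡ −1 (mod 107).
By Euler's criterion 78 is a quadratic non-residue mod 107: no k satisfies k² ≡ 78 (mod 107).

No, no such integer exists.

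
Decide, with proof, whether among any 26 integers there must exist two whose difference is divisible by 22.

True.

Partition the integers by their residue mod 22; there are 22 classes.
Since 26 > 22, two of the 26 integers must share a residue class by the pigeonhole principle; call them a and b.
Equal remainders mean a − b ≡ 0 (mod 22), so 22 divides their difference.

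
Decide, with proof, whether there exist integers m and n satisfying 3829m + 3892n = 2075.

There are no such integers.

gcd(3829, 3892) = 7, so every integer of the form 3829m + 3892n is a multiple of 7.
But 2075 is not a multiple of 7 (it leaves remainder 3).
Hence no integers m, n satisfy the equation.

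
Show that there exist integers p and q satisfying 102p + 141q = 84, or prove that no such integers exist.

Since gcd(102, 141) = 3 and 84 = 3·28, Bézout's identity guarantees a solution.
Dividing through by 3 reduces the equation to 34p + 47q = 28.
Dividing repeatedly: 47 = 1·34 + 13, 34 = 2·13 + 8, 13 = 1·8 + 5, 8 = 1·5 + 3, 5 = 1·3 + 2, 3 = 1·2 + 1, 2 = 2·1 + 0.
Working back up the chain: 1 = 3 − 1·2 = 3 − (5 − 1·3) = −5 + 2·3 = −5 + 2·(8 − 1·5) = 2·8 − 3·5 = 2·8 − 3·(13 − 1·8) = −3·13 + 5·8 = −3·13 + 5·(34 − 2·13) = 5·34 − 13·13 = 5·34 − 13·(47 − 1·34) = −13·47 + 18·34. So 34·18 + 47·(-13) = 1.
Multiplying through by 28: p = 18·28 = 504, q = (-13)·28 = -364 is a solution.
The general solution is p = 504 + 47k, q = -364 − 34k; taking k = -10 gives the smaller pair p = 34, q = -24.
Check: 102·34 + 141·(-24) = 3468 − 3384 = 84. ✓

p = 34, q = -24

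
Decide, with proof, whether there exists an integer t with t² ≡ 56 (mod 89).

No such integer exists.

89 is prime, so by Euler's criterion 56 is a square mod 89 iff 56^((89−1)/2) = 56^44 ≡ 1 (mod 89).
Squaring successively (mod 89): 56^2 = 3136 ≡ 21; 56^4 ≡ 21² = 441 ≡ 85; 56^8 ≡ 85² = 7225 ≡ 16; 56^16 ≡ 16² = 256 ≡ 78; 56^32 ≡ 78² = 6084 ≡ 32.
Since 44 = 32 + 8 + 4, 56^44 ≡ 32 · 16 · 85; multiplying out mod 89: 32·16 = 512 ≡ 67, then 67·85 = 5695 ≡ 88. Thus 56^44 ≡ 88 ≡ −1 (mod 89).
By Euler's criterion 56 is a quadratic non-residue mod 89: no t satisfies t² ≡ 56 (mod 89).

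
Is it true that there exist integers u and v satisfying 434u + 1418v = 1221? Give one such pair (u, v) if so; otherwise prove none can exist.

No, no such integers exist.

Both 434 and 1418 are divisible by gcd(434, 1418) = 2, hence so is any combination 434u + 1418v.
However 1221 leaves remainder 1 on division by 2.
Hence no integers u, v satisfy the equation.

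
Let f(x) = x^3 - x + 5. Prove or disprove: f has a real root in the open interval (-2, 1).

Yes, f has a root in the interval.

f(-2) = -1 and f(1) = 5, which have opposite signs.
As a polynomial, f is continuous on every closed interval.
By the Intermediate Value Theorem f must vanish at some point of (-2, 1).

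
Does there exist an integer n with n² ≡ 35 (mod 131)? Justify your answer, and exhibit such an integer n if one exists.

n = 64

Take n = 64. Then 64² = 4096 = 31·131 + 35, so 64² ≡ 35 (mod 131).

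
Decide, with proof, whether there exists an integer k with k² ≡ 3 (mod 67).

No, no such integer exists.

Apply Euler's criterion with the prime 67: 3 is a quadratic residue iff 3^33 ≡ 1 (mod 67), and a non-residue iff it is ≡ −1.
Squaring successively (mod 67): 3^2 = 9 ≡ 9; 3^4 ≡ 9² = 81 ≡ 14; 3^8 ≡ 14² = 196 ≡ 62; 3^16 ≡ 62² = 3844 ≡ 25; 3^32 ≡ 25² = 625 ≡ 22.
Since 33 = 32 + 1, 3^33 ≡ 22 · 3; multiplying out mod 67: 22·3 = 66 ≡ 66. Thus 3^33 ≡ 66 ≡ −1 (mod 67).
The value −1 means 3 is a non-residue modulo 67, so k² ≡ 3 (mod 67) is impossible.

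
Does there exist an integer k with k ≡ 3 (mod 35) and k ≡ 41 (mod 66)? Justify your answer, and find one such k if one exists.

gcd(35, 66) = 1, so the Chinese Remainder Theorem guarantees exactly one residue class mod 2310 satisfying both.
Write k = 3 + 35t and require 3 + 35t ≡ 41 (mod 66), i.e. 35t ≡ 38 (mod 66).
To invert 35 modulo 66: 66 = 1·35 + 31, 35 = 1·31 + 4, 31 = 7·4 + 3, 4 = 1·3 + 1, 3 = 3·1 + 0, and unwinding, 1 = 4 − 1·3 = 4 − (31 − 7·4) = −31 + 8·4 = −31 + 8·(35 − 1·31) = 8·35 − 9·31 = 8·35 − 9·(66 − 1·35) = −9·66 + 17·35. Thus 35⁻¹ ≡ 17 (mod 66).
Therefore t ≡ 17·38 = 646 ≡ 52 (mod 66).
With t = 52: k = 3 + 35·52 = 1823.
Verify: 1823 = 52·35 + 3 and 1823 = 27·66 + 41. ✓

k = 1823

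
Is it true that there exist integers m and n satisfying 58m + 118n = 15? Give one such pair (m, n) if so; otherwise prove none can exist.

gcd(58, 118) = 2, so every integer of the form 58m + 118n is a multiple of 2.
However 15 leaves remainder 1 on division by 2.
Therefore 58m + 118n = 15 has no solution in integers.

No such integers exist.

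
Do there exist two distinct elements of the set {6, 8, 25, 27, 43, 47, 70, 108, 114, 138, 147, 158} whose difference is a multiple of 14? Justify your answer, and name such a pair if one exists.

There is no such pair.

Residues mod 14: 6↦6, 8↦8, 25↦11, 27↦13, 43↦1, 47↦5, 70↦0, 108↦10, 114↦2, 138↦12, 147↦7, 158↦4.
All 12 residues are distinct, so no two elements differ by a multiple of 14.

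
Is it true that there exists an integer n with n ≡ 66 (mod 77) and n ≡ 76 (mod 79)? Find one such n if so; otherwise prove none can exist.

The moduli 77 and 79 are coprime, so by the Chinese Remainder Theorem a unique solution modulo 6083 exists.
Any solution of the first congruence is n = 66 + 77t; substituting into the second, 77t ≡ 76 − 66 ≡ 10 (mod 79).
Since 77·39 = 3003 = 38·79 + 1, the inverse of 77 mod 79 is 39.
Multiplying by 39: t ≡ 39·10 = 390 ≡ 74 (mod 79).
With t = 74: n = 66 + 77·74 = 5764.
Verify: 5764 = 74·77 + 66 and 5764 = 72·79 + 76. ✓

n = 5764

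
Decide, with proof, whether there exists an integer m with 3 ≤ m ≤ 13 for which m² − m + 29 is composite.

At m = 8: 8² − 8 + 29 = 85 = 5·17, which is composite.

m = 8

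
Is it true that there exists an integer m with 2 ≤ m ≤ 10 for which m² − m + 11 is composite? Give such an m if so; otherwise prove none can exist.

There is no such integer m in that range.

The values for m = 2, 3, …, 10 are 13, 17, 23, 31, 41, 53, 67, 83, 101, and each of these is prime.
So no value in the range makes the expression composite.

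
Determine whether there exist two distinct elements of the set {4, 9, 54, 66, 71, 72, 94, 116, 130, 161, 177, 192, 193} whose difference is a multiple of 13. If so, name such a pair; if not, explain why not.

Residues mod 13: 4↦4, 9↦9, 54↦2, 66↦1, 71↦6, 72↦7, 94↦3, 116↦12, 130↦0, 161↦5, 177↦8, 192↦10, 193↦11.
These 13 residues are pairwise different, hence no difference of two elements is divisible by 13.

No, no such pair exists.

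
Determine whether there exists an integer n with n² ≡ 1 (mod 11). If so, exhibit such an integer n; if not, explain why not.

Take n = 1. Then 1² = 1, and since 0 ≤ 1 < 11 this is already reduced: 1² ≡ 1 (mod 11).

n = 1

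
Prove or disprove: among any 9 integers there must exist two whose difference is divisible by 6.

Yes, this is always true.

There are exactly 6 possible remainders on division by 6.
Placing 9 integers into 6 classes, some class receives at least two — say a and b.
Their difference a − b is then a multiple of 6.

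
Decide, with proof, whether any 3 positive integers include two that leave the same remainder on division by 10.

Try 3 consecutive integers, 5, 6, 7. Their remainders mod 10 are 5, 6, 7 — pairwise different, as any 3 ≤ 10 consecutive integers have distinct residues.
Hence this collection has no pair with equal remainders mod 10, disproving the claim.

No; for instance {5, 6, 7} is a counterexample.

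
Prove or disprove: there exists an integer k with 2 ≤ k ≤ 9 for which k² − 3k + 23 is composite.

At k = 2: 2² − 3·2 + 23 = 21 = 3·7, which is composite.

k = 2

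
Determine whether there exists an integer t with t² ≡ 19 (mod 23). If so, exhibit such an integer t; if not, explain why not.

23 is prime, so by Euler's criterion 19 is a square mod 23 iff 19^((23−1)/2) = 19^11 ≡ 1 (mod 23).
Repeated squaring mod 23: 19^2 = 361 ≡ 16; 19^4 ≡ 16² = 256 ≡ 3; 19^8 ≡ 3² = 9 ≡ 9.
Since 11 = 8 + 2 + 1, 19^11 ≡ 9 · 16 · 19; multiplying out mod 23: 9·16 = 144 ≡ 6, then 6·19 = 114 ≡ 22. Thus 19^11 ≡ 22 ≡ −1 (mod 23).
The value −1 means 19 is a non-residue modulo 23, so t² ≡ 19 (mod 23) is impossible.

No, no such integer exists.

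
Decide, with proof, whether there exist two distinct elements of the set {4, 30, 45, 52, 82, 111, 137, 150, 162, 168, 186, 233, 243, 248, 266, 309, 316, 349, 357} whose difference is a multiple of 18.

Reduce each element mod 18: 4↦4, 30↦12, 45↦9, 52↦16, 82↦10, 111↦3, 137↦11, 150↦6, 162↦0, 168↦6, 186↦6, 233↦17, 243↦9, 248↦14, 266↦14, 309↦3, 316↦10, 349↦7, 357↦15. The residue 9 repeats (at 45 and 243), and 243 − 45 = 198 = 11·18.

45 and 243 are such a pair.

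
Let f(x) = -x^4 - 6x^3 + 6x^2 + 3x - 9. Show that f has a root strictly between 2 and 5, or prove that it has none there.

f has no root in that interval.

f(2) = -43 and f(5) = -1219, both negative, so a sign-change argument is unavailable; we show f keeps this sign on the whole interval.
Substitute x = 2 + u, where 0 < u < 3 on the interval. Expanding, f(2 + u) = -u^4 - 14u^3 - 54u^2 - 77u - 43.
All 5 nonzero coefficients of this polynomial in u are negative; hence for u > 0 the value is a sum of negative terms (the constant -43 among them).
Therefore f(x) < 0 throughout (2, 5), and f has no zero there.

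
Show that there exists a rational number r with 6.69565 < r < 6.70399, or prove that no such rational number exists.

Multiplying by 10: 10·6.69565 = 66.95650 and 10·6.70399 = 67.03990, so the integer 67 lies strictly between them.
So r = 67/10 works: it is a ratio of integers, and dividing 10·6.69565 < 67 < 10·6.70399 through by 10 gives 6.69565 < 67/10 < 6.70399.

r = 67/10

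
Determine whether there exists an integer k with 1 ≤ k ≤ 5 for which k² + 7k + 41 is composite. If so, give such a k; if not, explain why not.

At k = 1: 1² + 7·1 + 41 = 49 = 7·7, which is composite.

k = 1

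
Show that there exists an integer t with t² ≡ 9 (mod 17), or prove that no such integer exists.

Take t = 3. Then 3² = 9, and since 0 ≤ 9 < 17 this is already reduced: 3² ≡ 9 (mod 17).

t = 3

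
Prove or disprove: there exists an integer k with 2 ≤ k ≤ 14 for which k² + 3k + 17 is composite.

At k = 7: 7² + 3·7 + 17 = 87 = 3·29, which is composite.

k = 7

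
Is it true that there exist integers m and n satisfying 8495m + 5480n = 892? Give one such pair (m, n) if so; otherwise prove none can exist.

gcd(8495, 5480) = 5, so every integer of the form 8495m + 5480n is a multiple of 5.
But 892 is not a multiple of 5 (it leaves remainder 2).
So the equation is unsolvable over ℤ.

No, no such integers exist.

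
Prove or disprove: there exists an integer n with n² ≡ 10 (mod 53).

Take n = 13. Then 13² = 169 = 3·53 + 10, so 13² ≡ 10 (mod 53).

n = 13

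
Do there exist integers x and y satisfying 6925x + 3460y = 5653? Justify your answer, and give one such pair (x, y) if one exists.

Any value of 6925x + 3460y is a multiple of gcd(6925, 3460) = 5.
However 5653 leaves remainder 3 on division by 5.
Hence no integers x, y satisfy the equation.

No such integers exist.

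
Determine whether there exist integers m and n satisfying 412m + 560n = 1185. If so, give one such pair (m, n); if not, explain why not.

gcd(412, 560) = 4, so every integer of the form 412m + 560n is a multiple of 4.
However 1185 leaves remainder 1 on division by 4.
Hence no integers m, n satisfy the equation.

No, no such integers exist.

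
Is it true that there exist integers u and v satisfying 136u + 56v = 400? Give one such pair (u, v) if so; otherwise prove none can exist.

gcd(136, 56) = 8, and 8 divides 400, so integer solutions exist.
Dividing through by 8 reduces the equation to 17u + 7v = 50.
Euclidean algorithm: 17 = 2·7 + 3, 7 = 2·3 + 1, 3 = 3·1 + 0.
Back-substituting, 1 = 7 − 2·3 = 7 − 2·(17 − 2·7) = −2·17 + 5·7; that is, 17·(-2) + 7·5 = 1.
Times 50: 17·(-100) + 7·250 = 50, so (-100, 250) solves it.
Shifting by a multiple of (7, −17) keeps it a solution: u = -100 + 15·7 = 5, v = 250 − 15·17 = -5.
Check: 136·5 + 56·(-5) = 680 − 280 = 400. ✓

u = 5, v = -5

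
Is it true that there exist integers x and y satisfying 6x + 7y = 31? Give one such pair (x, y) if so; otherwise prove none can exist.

Since gcd(6, 7) = 1, every integer is an integer combination of 6 and 7.
Run the Euclidean algorithm on 7 and 6: 7 = 1·6 + 1, 6 = 6·1 + 0.
Working back up the chain: 1 = 7 − 1·6. So 6·(-1) + 7·1 = 1.
Times 31: 6·(-31) + 7·31 = 31, so (-31, 31) solves it.
The general solution is x = -31 + 7k, y = 31 − 6k; taking k = 5 gives the smaller pair x = 4, y = 1.
Check: 6·4 + 7·1 = 24 + 7 = 31. ✓

x = 4, y = 1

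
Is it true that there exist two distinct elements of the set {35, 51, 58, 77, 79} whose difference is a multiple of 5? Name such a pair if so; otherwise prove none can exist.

Residues mod 5: 35↦0, 51↦1, 58↦3, 77↦2, 79↦4.
These 5 residues are pairwise different, hence no difference of two elements is divisible by 5.

No such pair exists.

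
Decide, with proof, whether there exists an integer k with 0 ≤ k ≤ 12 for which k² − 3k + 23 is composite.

At k = 9: 9² − 3·9 + 23 = 77 = 7·11, which is composite.

k = 9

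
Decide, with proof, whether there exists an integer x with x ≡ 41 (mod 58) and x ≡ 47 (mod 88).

x = 2071

gcd(58, 88) = 2. A simultaneous solution exists iff 41 ≡ 47 (mod 2); here 41 mod 2 = 1 = 47 mod 2, so it does.
Put x = 41 + 58t, so we need 58t ≡ 6 (mod 88), equivalently (divide by 2) 29t ≡ 3 (mod 44).
Invert 29 mod 44 by the Euclidean algorithm: 44 = 1·29 + 15, 29 = 1·15 + 14, 15 = 1·14 + 1, 14 = 14·1 + 0; back-substituting, 1 = 15 − 1·14 = 15 − (29 − 1·15) = −29 + 2·15 = −29 + 2·(44 − 1·29) = 2·44 − 3·29. Hence 29·(-3) ≡ 1, so 29⁻¹ ≡ -3 ≡ 41 (mod 44).
Multiplying by 41: t ≡ 41·3 = 123 ≡ 35 (mod 44).
Then x = 41 + 58·35 = 2071.
Verify: 2071 = 35·58 + 41 and 2071 = 23·88 + 47. ✓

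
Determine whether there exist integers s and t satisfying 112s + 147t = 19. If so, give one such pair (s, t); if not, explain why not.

No such integers exist.

Any value of 112s + 147t is a multiple of gcd(112, 147) = 7.
But 19 is not a multiple of 7 (it leaves remainder 5).
Hence no integers s, t satisfy the equation.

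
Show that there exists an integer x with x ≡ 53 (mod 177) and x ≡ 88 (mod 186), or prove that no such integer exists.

There is no such integer.

Both moduli are multiples of 3 = gcd(177, 186), so any solution would satisfy x ≡ 53 and x ≡ 88 modulo 3 simultaneously.
These are incompatible: 53 − 88 = -35 is not divisible by 3.
Therefore no such x exists.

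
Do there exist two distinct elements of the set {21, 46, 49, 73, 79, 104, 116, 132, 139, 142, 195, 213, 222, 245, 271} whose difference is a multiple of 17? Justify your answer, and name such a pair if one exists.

No such pair exists.

Reduce each element modulo 17: 21↦4, 46↦12, 49↦15, 73↦5, 79↦11, 104↦2, 116↦14, 132↦13, 139↦3, 142↦6, 195↦8, 213↦9, 222↦1, 245↦7, 271↦16.
All 15 residues are distinct, so no two elements differ by a multiple of 17.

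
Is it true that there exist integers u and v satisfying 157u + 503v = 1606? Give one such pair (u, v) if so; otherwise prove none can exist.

Since gcd(157, 503) = 1, every integer is an integer combination of 157 and 503.
Euclidean algorithm: 503 = 3·157 + 32, 157 = 4·32 + 29, 32 = 1·29 + 3, 29 = 9·3 + 2, 3 = 1·2 + 1, 2 = 2·1 + 0.
Unwinding: 1 = 3 − 1·2 = 3 − (29 − 9·3) = −29 + 10·3 = −29 + 10·(32 − 1·29) = 10·32 − 11·29 = 10·32 − 11·(157 − 4·32) = −11·157 + 54·32 = −11·157 + 54·(503 − 3·157) = 54·503 − 173·157, i.e. 157·(-173) + 503·54 = 1.
Multiplying through by 1606: u = (-173)·1606 = -277838, v = 54·1606 = 86724 is a solution.
Shifting by a multiple of (503, −157) keeps it a solution: u = -277838 + 553·503 = 321, v = 86724 − 553·157 = -97.
Indeed 157·321 + 503·(-97) = 50397 − 48791 = 1606.

u = 321, v = -97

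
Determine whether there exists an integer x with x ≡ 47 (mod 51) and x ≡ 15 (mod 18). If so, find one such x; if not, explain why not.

Both moduli are multiples of 3 = gcd(51, 18), so any solution would satisfy x ≡ 47 and x ≡ 15 modulo 3 simultaneously.
But 47 mod 3 = 2 while 15 mod 3 = 0, a contradiction.
So no integer satisfies both congruences.

There is no such integer.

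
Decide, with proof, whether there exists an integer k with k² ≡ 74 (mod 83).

Apply Euler's criterion with the prime 83: 74 is a quadratic residue iff 74^41 ≡ 1 (mod 83), and a non-residue iff it is ≡ −1.
Squaring successively (mod 83): 74^2 = 5476 ≡ 81; 74^4 ≡ 81² = 6561 ≡ 4; 74^8 ≡ 4² = 16 ≡ 16; 74^16 ≡ 16² = 256 ≡ 7; 74^32 ≡ 7² = 49 ≡ 49.
Since 41 = 32 + 8 + 1, 74^41 ≡ 49 · 16 · 74; multiplying out mod 83: 49·16 = 784 ≡ 37, then 37·74 = 2738 ≡ 82. Thus 74^41 ≡ 82 ≡ −1 (mod 83).
The value −1 means 74 is a non-residue modulo 83, so k² ≡ 74 (mod 83) is impossible.

No such integer exists.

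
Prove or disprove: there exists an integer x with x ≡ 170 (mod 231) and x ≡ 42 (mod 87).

gcd(231, 87) = 3. If x ≡ 170 (mod 231) and x ≡ 42 (mod 87), then x ≡ 170 (mod 3) and x ≡ 42 (mod 3).
But 170 mod 3 = 2 while 42 mod 3 = 0, a contradiction.
Hence the system has no solution.

No such integer exists.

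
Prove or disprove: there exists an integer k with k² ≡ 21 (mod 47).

Take k = 31. Then 31² = 961 = 20·47 + 21, so 31² ≡ 21 (mod 47).

k = 31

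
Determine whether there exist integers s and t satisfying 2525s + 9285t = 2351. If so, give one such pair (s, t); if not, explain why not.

Both 2525 and 9285 are divisible by gcd(2525, 9285) = 5, hence so is any combination 2525s + 9285t.
But 2351 is not a multiple of 5 (it leaves remainder 1).
So the equation is unsolvable over ℤ.

No such integers exist.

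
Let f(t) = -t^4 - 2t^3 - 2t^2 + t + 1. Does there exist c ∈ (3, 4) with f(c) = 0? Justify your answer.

The endpoint values f(3) = -149 and f(4) = -411 are both negative. Claim: f(t) < 0 for every t in (3, 4).
Substitute t = 3 + u, where 0 < u < 1 on the interval. Expanding, f(3 + u) = -u^4 - 14u^3 - 74u^2 - 173u - 149.
All 5 nonzero coefficients of this polynomial in u are negative; hence for u > 0 the value is a sum of negative terms (the constant -149 among them).
So f is strictly negative on (3, 4); no root exists in the interval.

No such root exists.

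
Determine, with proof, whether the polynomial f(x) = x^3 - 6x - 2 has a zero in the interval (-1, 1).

f(-1) = 3 and f(1) = -7, which have opposite signs.
As a polynomial, f is continuous on every closed interval.
By the Intermediate Value Theorem f must vanish at some point of (-1, 1).

Yes, f has a root in the interval.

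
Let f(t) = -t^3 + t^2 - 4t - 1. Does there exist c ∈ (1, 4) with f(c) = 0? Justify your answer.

f(1) = -5 and f(4) = -65, both negative.
The derivative f'(t) = -3t^2 + 2t - 4 is a quadratic with discriminant 2² − 4·(-3)·(-4) = -44 < 0; it never vanishes, so it is always negative (sign of the leading coefficient).
Hence f is strictly decreasing on ℝ, and in particular on [1, 4]. A strictly monotone function with same-sign endpoint values stays negative on the whole interval, so f has no zero in (1, 4).

No.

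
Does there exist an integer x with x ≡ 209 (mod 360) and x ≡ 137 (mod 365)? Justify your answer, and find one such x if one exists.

There is no such integer.

Reduce both congruences modulo 5, which divides 360 and 365: they say x ≡ 209 (mod 5) and x ≡ 137 (mod 5).
However 209 ≡ 4 and 137 ≡ 2 (mod 5), and 4 ≠ 2.
Hence the system has no solution.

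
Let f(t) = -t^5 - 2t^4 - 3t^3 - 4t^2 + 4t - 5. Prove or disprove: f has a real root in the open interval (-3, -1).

f(-3) = 109 and f(-1) = -11, which have opposite signs.
f is continuous everywhere (it is a polynomial), in particular on [-3, -1].
By the Intermediate Value Theorem, f takes the value 0 somewhere in the open interval.

Such a root exists.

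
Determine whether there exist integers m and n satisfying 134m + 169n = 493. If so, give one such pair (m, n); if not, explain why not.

Since gcd(134, 169) = 1, every integer is an integer combination of 134 and 169.
Run the Euclidean algorithm on 169 and 134: 169 = 1·134 + 35, 134 = 3·35 + 29, 35 = 1·29 + 6, 29 = 4·6 + 5, 6 = 1·5 + 1, 5 = 5·1 + 0.
Back-substituting, 1 = 6 − 1·5 = 6 − (29 − 4·6) = −29 + 5·6 = −29 + 5·(35 − 1·29) = 5·35 − 6·29 = 5·35 − 6·(134 − 3·35) = −6·134 + 23·35 = −6·134 + 23·(169 − 1·134) = 23·169 − 29·134; that is, 134·(-29) + 169·23 = 1.
Multiplying through by 493: m = (-29)·493 = -14297, n = 23·493 = 11339 is a solution.
Shifting by a multiple of (169, −134) keeps it a solution: m = -14297 + 85·169 = 68, n = 11339 − 85·134 = -51.
Check: 134·68 + 169·(-51) = 9112 − 8619 = 493. ✓

m = 68, n = -51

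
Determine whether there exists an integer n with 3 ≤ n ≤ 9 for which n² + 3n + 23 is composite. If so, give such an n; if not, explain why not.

n = 5

At n = 5: 5² + 3·5 + 23 = 63 = 3·21, which is composite.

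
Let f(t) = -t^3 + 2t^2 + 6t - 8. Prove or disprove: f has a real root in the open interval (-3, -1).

f(-3) = 19 and f(-1) = -11, which have opposite signs.
Since f is a polynomial it is continuous on [-3, -1].
By the Intermediate Value Theorem f must vanish at some point of (-3, -1).

Yes, f has a root in the interval.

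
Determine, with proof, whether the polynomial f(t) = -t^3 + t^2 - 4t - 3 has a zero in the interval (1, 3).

No.

Evaluate at the endpoints: f(1) = -7, f(3) = -33 — same sign (negative).
The derivative f'(t) = -3t^2 + 2t - 4 is a quadratic with discriminant 2² − 4·(-3)·(-4) = -44 < 0; it never vanishes, so it is always negative (sign of the leading coefficient).
So f is strictly decreasing; between 1 and 3 its values lie between f(1) = -7 and f(3) = -33, all negative. Therefore f has no root in (1, 3).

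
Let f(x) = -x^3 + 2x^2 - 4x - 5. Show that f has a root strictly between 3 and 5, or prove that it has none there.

No.

f(3) = -26 and f(5) = -100, both negative.
f'(x) = -3x^2 + 4x - 4 has discriminant 4² − 4·(-3)·(-4) = -32 < 0, so f' has no real roots and is negative for every real x.
Hence f is strictly decreasing on ℝ, and in particular on [3, 5]. A strictly monotone function with same-sign endpoint values stays negative on the whole interval, so f has no zero in (3, 5).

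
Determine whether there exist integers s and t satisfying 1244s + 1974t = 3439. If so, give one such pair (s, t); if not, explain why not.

Both 1244 and 1974 are divisible by gcd(1244, 1974) = 2, hence so is any combination 1244s + 1974t.
But 3439 = 2·1719 + 1, so 2 ∤ 3439.
Hence no integers s, t satisfy the equation.

No, no such integers exist.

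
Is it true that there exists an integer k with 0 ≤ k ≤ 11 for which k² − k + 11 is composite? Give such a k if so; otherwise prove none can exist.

k = 11

At k = 11: 11² − 11 + 11 = 121 = 11·11, which is composite.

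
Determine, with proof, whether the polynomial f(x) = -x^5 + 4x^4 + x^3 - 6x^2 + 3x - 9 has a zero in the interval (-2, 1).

Such a root exists.

f(-2) = 49 and f(1) = -8, which have opposite signs.
As a polynomial, f is continuous on every closed interval.
By the Intermediate Value Theorem, f takes the value 0 somewhere in the open interval.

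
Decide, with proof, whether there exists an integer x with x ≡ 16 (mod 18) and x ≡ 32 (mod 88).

x = 736

gcd(18, 88) = 2. A simultaneous solution exists iff 16 ≡ 32 (mod 2); here 16 mod 2 = 0 = 32 mod 2, so it does.
Put x = 16 + 18t, so we need 18t ≡ 16 (mod 88), equivalently (divide by 2) 9t ≡ 8 (mod 44).
Since 9·5 = 45 = 1·44 + 1, the inverse of 9 mod 44 is 5.
Multiplying by 5: t ≡ 5·8 = 40 (mod 44).
Then x = 16 + 18·40 = 736.
Verify: 736 = 40·18 + 16 and 736 = 8·88 + 32. ✓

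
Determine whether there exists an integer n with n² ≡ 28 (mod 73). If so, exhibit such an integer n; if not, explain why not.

No such integer exists.

Apply Euler's criterion with the prime 73: 28 is a quadratic residue iff 28^36 ≡ 1 (mod 73), and a non-residue iff it is ≡ −1.
Squaring successively (mod 73): 28^2 = 784 ≡ 54; 28^4 ≡ 54² = 2916 ≡ 69; 28^8 ≡ 69² = 4761 ≡ 16; 28^16 ≡ 16² = 256 ≡ 37; 28^32 ≡ 37² = 1369 ≡ 55.
Since 36 = 32 + 4, 28^36 ≡ 55 · 69; multiplying out mod 73: 55·69 = 3795 ≡ 72. Thus 28^36 ≡ 72 ≡ −1 (mod 73).
By Euler's criterion 28 is a quadratic non-residue mod 73: no n satisfies n² ≡ 28 (mod 73).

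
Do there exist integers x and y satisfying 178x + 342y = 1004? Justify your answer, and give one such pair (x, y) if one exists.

Every value of 178x + 342y is a multiple of gcd(178, 342) = 2; since 2 ∣ 1004, solutions exist.
Dividing through by 2 reduces the equation to 89x + 171y = 502.
Run the Euclidean algorithm on 171 and 89: 171 = 1·89 + 82, 89 = 1·82 + 7, 82 = 11·7 + 5, 7 = 1·5 + 2, 5 = 2·2 + 1, 2 = 2·1 + 0.
Working back up the chain: 1 = 5 − 2·2 = 5 − 2·(7 − 1·5) = −2·7 + 3·5 = −2·7 + 3·(82 − 11·7) = 3·82 − 35·7 = 3·82 − 35·(89 − 1·82) = −35·89 + 38·82 = −35·89 + 38·(171 − 1·89) = 38·171 − 73·89. So 89·(-73) + 171·38 = 1.
Multiplying through by 502: x = (-73)·502 = -36646, y = 38·502 = 19076 is a solution.
Shifting by a multiple of (171, −89) keeps it a solution: x = -36646 + 215·171 = 119, y = 19076 − 215·89 = -59.
Indeed 178·119 + 342·(-59) = 21182 − 20178 = 1004.

x = 119, y = -59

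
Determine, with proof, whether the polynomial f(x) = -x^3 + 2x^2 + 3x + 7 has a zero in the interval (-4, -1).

No.

f(-4) = 91 and f(-1) = 7, both positive, so a sign-change argument is unavailable; we show f keeps this sign on the whole interval.
Shift to the endpoint -1: with x = -1 − u (0 < u < 3), one computes f(-1 − u) = u^3 + 5u^2 + 4u + 7.
All 4 nonzero coefficients of this polynomial in u are positive; hence for u > 0 the value is a sum of positive terms (the constant 7 among them).
So f is strictly positive on (-4, -1); no root exists in the interval.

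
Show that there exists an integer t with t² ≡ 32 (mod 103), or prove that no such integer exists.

t = 54

Take t = 54. Then 54² = 2916 = 28·103 + 32, so 54² ≡ 32 (mod 103).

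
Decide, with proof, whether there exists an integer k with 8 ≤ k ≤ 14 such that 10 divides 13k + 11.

For k = 8, 9, …, 12 the values 115, 128, 141, 154, 167 are not multiples of 10. k = 13 works, since 13·13 + 11 = 180 = 18·10.

k = 13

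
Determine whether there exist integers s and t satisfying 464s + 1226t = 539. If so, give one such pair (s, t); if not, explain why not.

No, no such integers exist.

Any value of 464s + 1226t is a multiple of gcd(464, 1226) = 2.
However 539 leaves remainder 1 on division by 2.
Hence no integers s, t satisfy the equation.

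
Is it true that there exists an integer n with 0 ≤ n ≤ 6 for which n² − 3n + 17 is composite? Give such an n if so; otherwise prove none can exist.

At n = 6: 6² − 3·6 + 17 = 35 = 5·7, which is composite.

n = 6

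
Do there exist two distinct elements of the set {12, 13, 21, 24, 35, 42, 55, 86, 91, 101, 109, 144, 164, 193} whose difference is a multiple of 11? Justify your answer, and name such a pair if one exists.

12 and 144 are such a pair.

12 mod 11 = 1 and 144 mod 11 = 1, so 144 − 12 = 132 = 12·11.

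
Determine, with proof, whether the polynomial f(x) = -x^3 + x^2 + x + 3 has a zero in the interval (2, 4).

Such a root exists.

f(2) = 1 and f(4) = -41, which have opposite signs.
f is continuous everywhere (it is a polynomial), in particular on [2, 4].
By the Intermediate Value Theorem f must vanish at some point of (2, 4).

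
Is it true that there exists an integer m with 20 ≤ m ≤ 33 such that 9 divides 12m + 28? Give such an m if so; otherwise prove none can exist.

The values of 12m + 28 for m = 20, 21, …, 33 are 268, 280, 292, 304, 316, 328, 340, 352, 364, 376, 388, 400, 412, 424; reduced mod 9 these are 7, 1, 4, 7, 1, 4, 7, 1, 4, 7, 1, 4, 7, 1.
None is 0, so 9 never divides 12m + 28 on this range.

No such integer m in that range exists.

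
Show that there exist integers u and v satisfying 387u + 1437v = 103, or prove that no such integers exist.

No such integers exist.

Any value of 387u + 1437v is a multiple of gcd(387, 1437) = 3.
But 103 = 3·34 + 1, so 3 ∤ 103.
So the equation is unsolvable over ℤ.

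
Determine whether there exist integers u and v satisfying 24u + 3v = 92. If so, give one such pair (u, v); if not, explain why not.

Any value of 24u + 3v is a multiple of gcd(24, 3) = 3.
But 92 is not a multiple of 3 (it leaves remainder 2).
Hence no integers u, v satisfy the equation.

There are no such integers.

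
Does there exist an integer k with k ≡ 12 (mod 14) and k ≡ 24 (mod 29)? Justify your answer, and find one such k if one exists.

Since 14 and 29 share no common factor, CRT says the pair of congruences has a solution (unique mod 406).
Any solution of the first congruence is k = 12 + 14t; substituting into the second, 14t ≡ 24 − 12 ≡ 12 (mod 29).
Invert 14 mod 29 by the Euclidean algorithm: 29 = 2·14 + 1, 14 = 14·1 + 0; back-substituting, 1 = 29 − 2·14. Hence 14·(-2) ≡ 1, so 14⁻¹ ≡ -2 ≡ 27 (mod 29).
Therefore t ≡ 27·12 = 324 ≡ 5 (mod 29).
With t = 5: k = 12 + 14·5 = 82.
Indeed 82 ≡ 12 (mod 14) and 82 ≡ 24 (mod 29).

k = 82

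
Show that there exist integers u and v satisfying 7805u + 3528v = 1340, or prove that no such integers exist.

Both 7805 and 3528 are divisible by gcd(7805, 3528) = 7, hence so is any combination 7805u + 3528v.
But 1340 is not a multiple of 7 (it leaves remainder 3).
Hence no integers u, v satisfy the equation.

No such integers exist.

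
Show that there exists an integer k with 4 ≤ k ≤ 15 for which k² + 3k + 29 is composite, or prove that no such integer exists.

k = 10

At k = 10: 10² + 3·10 + 29 = 159 = 3·53, which is composite.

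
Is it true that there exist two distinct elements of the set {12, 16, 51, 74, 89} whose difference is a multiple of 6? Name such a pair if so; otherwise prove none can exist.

Reduce each element modulo 6: 12↦0, 16↦4, 51↦3, 74↦2, 89↦5.
No residue repeats among the 5 elements, so no pair has difference ≡ 0 (mod 6).

No, no such pair exists.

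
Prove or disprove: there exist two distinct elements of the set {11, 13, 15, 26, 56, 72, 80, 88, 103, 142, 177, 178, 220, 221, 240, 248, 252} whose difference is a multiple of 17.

Residues mod 17: 11↦11, 13↦13, 15↦15, 26↦9, 56↦5, 72↦4, 80↦12, 88↦3, 103↦1, 142↦6, 177↦7, 178↦8, 220↦16, 221↦0, 240↦2, 248↦10, 252↦14.
All 17 residues are distinct, so no two elements differ by a multiple of 17.

There is no such pair.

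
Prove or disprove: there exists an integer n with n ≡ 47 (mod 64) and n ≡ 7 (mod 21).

Since 64 and 21 share no common factor, CRT says the pair of congruences has a solution (unique mod 1344).
Any solution of the first congruence is n = 47 + 64t; substituting into the second, 64t ≡ 7 − 47 ≡ 2 (mod 21).
64 ≡ 1 (mod 21), so this reads 1t ≡ 2 (mod 21). So t ≡ 2 (mod 21).
Taking t = 2 gives n = 47 + 64·2 = 175.
Indeed 175 ≡ 47 (mod 64) and 175 ≡ 7 (mod 21).

n = 175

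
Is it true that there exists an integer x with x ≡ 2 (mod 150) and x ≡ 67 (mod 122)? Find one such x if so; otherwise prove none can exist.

Reduce both congruences modulo 2, which divides 150 and 122: they say x ≡ 2 (mod 2) and x ≡ 67 (mod 2).
These are incompatible: 2 − 67 = -65 is not divisible by 2.
Therefore no such x exists.

There is no such integer.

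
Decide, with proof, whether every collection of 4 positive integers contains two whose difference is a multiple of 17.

Consider the 4 integers 34, 35, 36, 37. They lie in distinct residue classes modulo 17, since 4 ≤ 17.
The differences between them range over 1, …, 3, none of which is divisible by 17.

No; for instance {34, 35, 36, 37} is a counterexample.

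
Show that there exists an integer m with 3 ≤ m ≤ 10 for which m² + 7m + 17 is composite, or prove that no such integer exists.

m = 6

At m = 6: 6² + 7·6 + 17 = 95 = 5·19, which is composite.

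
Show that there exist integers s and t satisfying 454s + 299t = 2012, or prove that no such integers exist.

Since gcd(454, 299) = 1, every integer is an integer combination of 454 and 299.
Run the Euclidean algorithm on 454 and 299: 454 = 1·299 + 155, 299 = 1·155 + 144, 155 = 1·144 + 11, 144 = 13·11 + 1, 11 = 11·1 + 0.
Back-substituting, 1 = 144 − 13·11 = 144 − 13·(155 − 1·144) = −13·155 + 14·144 = −13·155 + 14·(299 − 1·155) = 14·299 − 27·155 = 14·299 − 27·(454 − 1·299) = −27·454 + 41·299; that is, 454·(-27) + 299·41 = 1.
Times 2012: 454·(-54324) + 299·82492 = 2012, so (-54324, 82492) solves it.
The general solution is s = -54324 + 299k, t = 82492 − 454k; taking k = 182 gives the smaller pair s = 94, t = -136.
Check: 454·94 + 299·(-136) = 42676 − 40664 = 2012. ✓

s = 94, t = -136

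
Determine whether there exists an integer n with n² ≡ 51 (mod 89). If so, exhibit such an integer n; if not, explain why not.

89 is prime, so by Euler's criterion 51 is a square mod 89 iff 51^((89−1)/2) = 51^44 ≡ 1 (mod 89).
Repeated squaring mod 89: 51^2 = 2601 ≡ 20; 51^4 ≡ 20² = 400 ≡ 44; 51^8 ≡ 44² = 1936 ≡ 67; 51^16 ≡ 67² = 4489 ≡ 39; 51^32 ≡ 39² = 1521 ≡ 8.
Since 44 = 32 + 8 + 4, 51^44 ≡ 8 · 67 · 44; multiplying out mod 89: 8·67 = 536 ≡ 2, then 2·44 = 88 ≡ 88. Thus 51^44 ≡ 88 ≡ −1 (mod 89).
By Euler's criterion 51 is a quadratic non-residue mod 89: no n satisfies n² ≡ 51 (mod 89).

No, no such integer exists.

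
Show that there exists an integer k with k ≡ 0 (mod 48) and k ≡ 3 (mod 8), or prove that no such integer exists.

gcd(48, 8) = 8. If k ≡ 0 (mod 48) and k ≡ 3 (mod 8), then k ≡ 0 (mod 8) and k ≡ 3 (mod 8).
These are incompatible: 0 − 3 = -3 is not divisible by 8.
Therefore no such k exists.

No, no such integer exists.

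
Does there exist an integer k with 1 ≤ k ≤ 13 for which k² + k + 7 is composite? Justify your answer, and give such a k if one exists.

At k = 6: 6² + 6 + 7 = 49 = 7·7, which is composite.

k = 6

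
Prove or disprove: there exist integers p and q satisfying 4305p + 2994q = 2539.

gcd(4305, 2994) = 3, so every integer of the form 4305p + 2994q is a multiple of 3.
But 2539 = 3·846 + 1, so 3 ∤ 2539.
Hence no integers p, q satisfy the equation.

No such integers exist.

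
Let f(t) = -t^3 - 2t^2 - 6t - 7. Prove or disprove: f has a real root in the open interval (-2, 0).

Yes, f has a root in the interval.

f(-2) = 5 and f(0) = -7, which have opposite signs.
f is continuous everywhere (it is a polynomial), in particular on [-2, 0].
By the Intermediate Value Theorem f must vanish at some point of (-2, 0).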